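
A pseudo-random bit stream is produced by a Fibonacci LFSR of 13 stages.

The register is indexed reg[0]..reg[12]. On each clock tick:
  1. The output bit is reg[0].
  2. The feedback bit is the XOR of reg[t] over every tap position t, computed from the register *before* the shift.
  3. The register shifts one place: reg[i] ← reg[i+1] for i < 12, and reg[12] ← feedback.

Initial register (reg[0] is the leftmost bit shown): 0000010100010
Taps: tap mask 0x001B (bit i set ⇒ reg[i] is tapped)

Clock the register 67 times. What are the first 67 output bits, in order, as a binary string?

0000010100010011101101001001000110000001001101001100110110111111000

tick  register→output (feedback)
  0  0000010100010→0 (0)
  1  0000101000100→0 (1)
  2  0001010001001→0 (1)
  3  0010100010011→0 (1)
  4  0101000100111→0 (0)
  5  1010001001110→1 (1)
  6  0100010011101→0 (1)
  7  1000100111011→1 (0)
  8  0001001110110→0 (1)
  9  0010011101101→0 (0)
 10  0100111011010→0 (0)
 11  1001110110100→1 (1)
 12  0011101101001→0 (0)
 13  0111011010010→0 (0)
 14  1110110100100→1 (1)
 15  1101101001001→1 (0)
 16  1011010010010→1 (0)
 17  0110100100100→0 (0)
 18  1101001001000→1 (1)
 19  1010010010001→1 (1)
 20  0100100100011→0 (0)
 21  1001001000110→1 (0)
 22  0010010001100→0 (0)
 23  0100100011000→0 (0)
 24  1001000110000→1 (0)
 25  0010001100000→0 (0)
 26  0100011000000→0 (1)
 27  1000110000001→1 (0)
 28  0001100000010→0 (0)
 29  0011000000100→0 (1)
 30  0110000001001→0 (1)
 31  1100000010011→1 (0)
 32  1000000100110→1 (1)
 33  0000001001101→0 (0)
 34  0000010011010→0 (0)
 35  0000100110100→0 (1)
 36  0001001101001→0 (1)
 37  0010011010011→0 (0)
 38  0100110100110→0 (0)
 39  1001101001100→1 (1)
 40  0011010011001→0 (1)
 41  0110100110011→0 (0)
 42  1101001100110→1 (1)
 43  1010011001101→1 (1)
 44  0100110011011→0 (0)
 45  1001100110110→1 (1)
 46  0011001101101→0 (1)
 47  0110011011011→0 (1)
 48  1100110110111→1 (1)
 49  1001101101111→1 (1)
 50  0011011011111→0 (1)
 51  0110110111111→0 (0)
 52  1101101111110→1 (0)
 53  1011011111100→1 (0)
 54  0110111111000→0 (0)
 55  1101111110000→1 (0)
 56  1011111100000→1 (1)
 57  0111111000001→0 (1)
 58  1111110000011→1 (0)
 59  1111100000110→1 (0)
 60  1111000001100→1 (1)
 61  1110000011001→1 (0)
 62  1100000110010→1 (0)
 63  1000001100100→1 (1)
 64  0000011001001→0 (0)
 65  0000110010010→0 (1)
 66  0001100100101→0 (0)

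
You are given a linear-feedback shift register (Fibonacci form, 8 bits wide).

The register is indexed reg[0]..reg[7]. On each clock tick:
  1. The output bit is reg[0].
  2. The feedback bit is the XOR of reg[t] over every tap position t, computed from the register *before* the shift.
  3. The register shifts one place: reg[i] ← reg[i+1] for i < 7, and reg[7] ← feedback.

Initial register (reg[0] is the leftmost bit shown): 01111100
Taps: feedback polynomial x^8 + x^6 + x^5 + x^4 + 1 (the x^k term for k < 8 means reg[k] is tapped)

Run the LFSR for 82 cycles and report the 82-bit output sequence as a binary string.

step | reg (before) | out | fb
   0 | 01111100 | 0 | 0
   1 | 11111000 | 1 | 0
   2 | 11110000 | 1 | 1
   3 | 11100001 | 1 | 1
   4 | 11000011 | 1 | 0
   5 | 10000110 | 1 | 1
   6 | 00001101 | 0 | 0
   7 | 00011010 | 0 | 0
   8 | 00110100 | 0 | 1
   9 | 01101001 | 0 | 1
  10 | 11010011 | 1 | 0
  11 | 10100110 | 1 | 1
  12 | 01001101 | 0 | 0
  13 | 10011010 | 1 | 1
  14 | 00110101 | 0 | 1
  15 | 01101011 | 0 | 0
  16 | 11010110 | 1 | 1
  17 | 10101101 | 1 | 1
  18 | 01011011 | 0 | 0
  19 | 10110110 | 1 | 1
  20 | 01101101 | 0 | 0
  21 | 11011010 | 1 | 1
  22 | 10110101 | 1 | 0
  23 | 01101010 | 0 | 0
  24 | 11010100 | 1 | 0
  25 | 10101000 | 1 | 0
  26 | 01010000 | 0 | 0
  27 | 10100000 | 1 | 1
  28 | 01000001 | 0 | 0
  29 | 10000010 | 1 | 0
  30 | 00000100 | 0 | 1
  31 | 00001001 | 0 | 1
  32 | 00010011 | 0 | 1
  33 | 00100111 | 0 | 0
  34 | 01001110 | 0 | 1
  35 | 10011101 | 1 | 1
  36 | 00111011 | 0 | 0
  37 | 01110110 | 0 | 0
  38 | 11101100 | 1 | 1
  39 | 11011001 | 1 | 0
  40 | 10110010 | 1 | 0
  41 | 01100100 | 0 | 1
  42 | 11001001 | 1 | 0
  43 | 10010010 | 1 | 0
  44 | 00100100 | 0 | 1
  45 | 01001001 | 0 | 1
  46 | 10010011 | 1 | 0
  47 | 00100110 | 0 | 0
  48 | 01001100 | 0 | 0
  49 | 10011000 | 1 | 0
  50 | 00110000 | 0 | 0
  51 | 01100000 | 0 | 0
  52 | 11000000 | 1 | 1
  53 | 10000001 | 1 | 1
  54 | 00000011 | 0 | 1
  55 | 00000111 | 0 | 0
  56 | 00001110 | 0 | 1
  57 | 00011101 | 0 | 0
  58 | 00111010 | 0 | 0
  59 | 01110100 | 0 | 1
  60 | 11101001 | 1 | 0
  61 | 11010010 | 1 | 0
  62 | 10100100 | 1 | 0
  63 | 01001000 | 0 | 1
  64 | 10010001 | 1 | 1
  65 | 00100011 | 0 | 1
  66 | 01000111 | 0 | 0
  67 | 10001110 | 1 | 0
  68 | 00011100 | 0 | 0
  69 | 00111000 | 0 | 1
  70 | 01110001 | 0 | 0
  71 | 11100010 | 1 | 0
  72 | 11000100 | 1 | 0
  73 | 10001000 | 1 | 0
  74 | 00010000 | 0 | 0
  75 | 00100000 | 0 | 0
  76 | 01000000 | 0 | 0
  77 | 10000000 | 1 | 1
  78 | 00000001 | 0 | 0
  79 | 00000010 | 0 | 1
  80 | 00000101 | 0 | 1
  81 | 00001011 | 0 | 0

0111110000110100110101101101010000010011101100100100110000001110100100011100010000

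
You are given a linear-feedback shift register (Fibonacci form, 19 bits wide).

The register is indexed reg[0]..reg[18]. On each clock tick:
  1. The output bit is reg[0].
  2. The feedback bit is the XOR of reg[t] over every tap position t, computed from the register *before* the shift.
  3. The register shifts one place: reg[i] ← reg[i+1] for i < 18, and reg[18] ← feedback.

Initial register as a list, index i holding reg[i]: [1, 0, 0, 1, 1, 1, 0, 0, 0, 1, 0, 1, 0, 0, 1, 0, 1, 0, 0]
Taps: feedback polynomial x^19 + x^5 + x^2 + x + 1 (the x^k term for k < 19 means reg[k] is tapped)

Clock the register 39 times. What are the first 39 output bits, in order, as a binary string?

100111000101001010001011111111011001100

step | reg (before) | out | fb
   0 | 1001110001010010100 | 1 | 0
   1 | 0011100010100101000 | 0 | 1
   2 | 0111000101001010001 | 0 | 0
   3 | 1110001010010100010 | 1 | 1
   4 | 1100010100101000101 | 1 | 1
   5 | 1000101001010001011 | 1 | 1
   6 | 0001010010100010111 | 0 | 1
   7 | 0010100101000101111 | 0 | 1
   8 | 0101001010001011111 | 0 | 1
   9 | 1010010100010111111 | 1 | 1
  10 | 0100101000101111111 | 0 | 1
  11 | 1001010001011111111 | 1 | 0
  12 | 0010100010111111110 | 0 | 1
  13 | 0101000101111111101 | 0 | 1
  14 | 1010001011111111011 | 1 | 0
  15 | 0100010111111110110 | 0 | 0
  16 | 1000101111111101100 | 1 | 1
  17 | 0001011111111011001 | 0 | 1
  18 | 0010111111110110011 | 0 | 0
  19 | 0101111111101100110 | 0 | 0
  20 | 1011111111011001100 | 1 | 1
  21 | 0111111110110011001 | 0 | 1
  22 | 1111111101100110011 | 1 | 0
  23 | 1111111011001100110 | 1 | 0
  24 | 1111110110011001100 | 1 | 0
  25 | 1111101100110011000 | 1 | 1
  26 | 1111011001100110001 | 1 | 0
  27 | 1110110011001100010 | 1 | 0
  28 | 1101100110011000100 | 1 | 0
  29 | 1011001100110001000 | 1 | 0
  30 | 0110011001100010000 | 0 | 1
  31 | 1100110011000100001 | 1 | 1
  32 | 1001100110001000011 | 1 | 1
  33 | 0011001100010000111 | 0 | 1
  34 | 0110011000100001111 | 0 | 1
  35 | 1100110001000011111 | 1 | 1
  36 | 1001100010000111111 | 1 | 1
  37 | 0011000100001111111 | 0 | 1
  38 | 0110001000011111111 | 0 | 0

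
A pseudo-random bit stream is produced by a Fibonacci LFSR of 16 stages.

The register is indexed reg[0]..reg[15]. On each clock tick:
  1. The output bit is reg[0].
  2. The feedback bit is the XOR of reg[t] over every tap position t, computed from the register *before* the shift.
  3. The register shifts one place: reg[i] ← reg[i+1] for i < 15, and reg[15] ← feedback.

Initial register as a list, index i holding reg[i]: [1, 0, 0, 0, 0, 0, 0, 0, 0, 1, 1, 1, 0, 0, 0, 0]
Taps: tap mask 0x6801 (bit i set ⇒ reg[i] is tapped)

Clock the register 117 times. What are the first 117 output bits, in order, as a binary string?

100000000111000000000000011001100110011000010000110010111100011111110111010001000100111100011001110010101011011101001

step | reg (before) | out | fb
   0 | 1000000001110000 | 1 | 0
   1 | 0000000011100000 | 0 | 0
   2 | 0000000111000000 | 0 | 0
   3 | 0000001110000000 | 0 | 0
   4 | 0000011100000000 | 0 | 0
   5 | 0000111000000000 | 0 | 0
   6 | 0001110000000000 | 0 | 0
   7 | 0011100000000000 | 0 | 0
   8 | 0111000000000000 | 0 | 0
   9 | 1110000000000000 | 1 | 1
  10 | 1100000000000001 | 1 | 1
  11 | 1000000000000011 | 1 | 0
  12 | 0000000000000110 | 0 | 0
  13 | 0000000000001100 | 0 | 1
  14 | 0000000000011001 | 0 | 1
  15 | 0000000000110011 | 0 | 0
  16 | 0000000001100110 | 0 | 0
  17 | 0000000011001100 | 0 | 1
  18 | 0000000110011001 | 0 | 1
  19 | 0000001100110011 | 0 | 0
  20 | 0000011001100110 | 0 | 0
  21 | 0000110011001100 | 0 | 1
  22 | 0001100110011001 | 0 | 1
  23 | 0011001100110011 | 0 | 0
  24 | 0110011001100110 | 0 | 0
  25 | 1100110011001100 | 1 | 0
  26 | 1001100110011000 | 1 | 0
  27 | 0011001100110000 | 0 | 1
  28 | 0110011001100001 | 0 | 0
  29 | 1100110011000010 | 1 | 0
  30 | 1001100110000100 | 1 | 0
  31 | 0011001100001000 | 0 | 0
  32 | 0110011000010000 | 0 | 1
  33 | 1100110000100001 | 1 | 1
  34 | 1001100001000011 | 1 | 0
  35 | 0011000010000110 | 0 | 0
  36 | 0110000100001100 | 0 | 1
  37 | 1100001000011001 | 1 | 0
  38 | 1000010000110010 | 1 | 1
  39 | 0000100001100101 | 0 | 1
  40 | 0001000011001011 | 0 | 1
  41 | 0010000110010111 | 0 | 1
  42 | 0100001100101111 | 0 | 0
  43 | 1000011001011110 | 1 | 0
  44 | 0000110010111100 | 0 | 0
  45 | 0001100101111000 | 0 | 1
  46 | 0011001011110001 | 0 | 1
  47 | 0110010111100011 | 0 | 1
  48 | 1100101111000111 | 1 | 1
  49 | 1001011110001111 | 1 | 1
  50 | 0010111100011111 | 0 | 1
  51 | 0101111000111111 | 0 | 1
  52 | 1011110001111111 | 1 | 0
  53 | 0111100011111110 | 0 | 1
  54 | 1111000111111101 | 1 | 1
  55 | 1110001111111011 | 1 | 1
  56 | 1100011111110111 | 1 | 0
  57 | 1000111111101110 | 1 | 1
  58 | 0001111111011101 | 0 | 0
  59 | 0011111110111010 | 0 | 0
  60 | 0111111101110100 | 0 | 0
  61 | 1111111011101000 | 1 | 1
  62 | 1111110111010001 | 1 | 0
  63 | 1111101110100010 | 1 | 0
  64 | 1111011101000100 | 1 | 0
  65 | 1110111010001000 | 1 | 1
  66 | 1101110100010001 | 1 | 0
  67 | 1011101000100010 | 1 | 0
  68 | 0111010001000100 | 0 | 1
  69 | 1110100010001001 | 1 | 1
  70 | 1101000100010011 | 1 | 1
  71 | 1010001000100111 | 1 | 1
  72 | 0100010001001111 | 0 | 0
  73 | 1000100010011110 | 1 | 0
  74 | 0001000100111100 | 0 | 0
  75 | 0010001001111000 | 0 | 1
  76 | 0100010011110001 | 0 | 1
  77 | 1000100111100011 | 1 | 0
  78 | 0001001111000110 | 0 | 0
  79 | 0010011110001100 | 0 | 1
  80 | 0100111100011001 | 0 | 1
  81 | 1001111000110011 | 1 | 1
  82 | 0011110001100111 | 0 | 0
  83 | 0111100011001110 | 0 | 0
  84 | 1111000110011100 | 1 | 1
  85 | 1110001100111001 | 1 | 0
  86 | 1100011001110010 | 1 | 1
  87 | 1000110011100101 | 1 | 0
  88 | 0001100111001010 | 0 | 1
  89 | 0011001110010101 | 0 | 0
  90 | 0110011100101010 | 0 | 1
  91 | 1100111001010101 | 1 | 1
  92 | 1001110010101011 | 1 | 0
  93 | 0011100101010110 | 0 | 1
  94 | 0111001010101101 | 0 | 1
  95 | 1110010101011011 | 1 | 1
  96 | 1100101010110111 | 1 | 0
  97 | 1001010101101110 | 1 | 1
  98 | 0010101011011101 | 0 | 0
  99 | 0101010110111010 | 0 | 0
 100 | 1010101101110100 | 1 | 1
 101 | 0101011011101001 | 0 | 0
 102 | 1010110111010010 | 1 | 1
 103 | 0101101110100101 | 0 | 1
 104 | 1011011101001011 | 1 | 0
 105 | 0110111010010110 | 0 | 1
 106 | 1101110100101101 | 1 | 0
 107 | 1011101001011010 | 1 | 1
 108 | 0111010010110101 | 0 | 0
 109 | 1110100101101010 | 1 | 0
 110 | 1101001011010100 | 1 | 1
 111 | 1010010110101001 | 1 | 1
 112 | 0100101101010011 | 0 | 0
 113 | 1001011010100110 | 1 | 1
 114 | 0010110101001101 | 0 | 1
 115 | 0101101010011011 | 0 | 0
 116 | 1011010100110110 | 1 | 0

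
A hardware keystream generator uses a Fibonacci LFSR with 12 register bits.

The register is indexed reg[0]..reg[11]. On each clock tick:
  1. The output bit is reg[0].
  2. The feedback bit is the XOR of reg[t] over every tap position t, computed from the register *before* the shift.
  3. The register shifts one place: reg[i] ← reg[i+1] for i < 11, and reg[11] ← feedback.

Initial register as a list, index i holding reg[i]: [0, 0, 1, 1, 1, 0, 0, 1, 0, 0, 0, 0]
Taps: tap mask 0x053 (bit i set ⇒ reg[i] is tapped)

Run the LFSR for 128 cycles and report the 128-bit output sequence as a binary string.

00111001000010011001111001001101010101010111111101111010100010000101000010011101111100000101000000011111011000001111100100001101

step | reg (before) | out | fb
   0 | 001110010000 | 0 | 1
   1 | 011100100001 | 0 | 0
   2 | 111001000010 | 1 | 0
   3 | 110010000100 | 1 | 1
   4 | 100100001001 | 1 | 1
   5 | 001000010011 | 0 | 0
   6 | 010000100110 | 0 | 0
   7 | 100001001100 | 1 | 1
   8 | 000010011001 | 0 | 1
   9 | 000100110011 | 0 | 1
  10 | 001001100111 | 0 | 1
  11 | 010011001111 | 0 | 0
  12 | 100110011110 | 1 | 0
  13 | 001100111100 | 0 | 1
  14 | 011001111001 | 0 | 0
  15 | 110011110010 | 1 | 0
  16 | 100111100100 | 1 | 1
  17 | 001111001001 | 0 | 1
  18 | 011110010011 | 0 | 0
  19 | 111100100110 | 1 | 1
  20 | 111001001101 | 1 | 0
  21 | 110010011010 | 1 | 1
  22 | 100100110101 | 1 | 0
  23 | 001001101010 | 0 | 1
  24 | 010011010101 | 0 | 0
  25 | 100110101010 | 1 | 1
  26 | 001101010101 | 0 | 0
  27 | 011010101010 | 0 | 1
  28 | 110101010101 | 1 | 0
  29 | 101010101010 | 1 | 1
  30 | 010101010101 | 0 | 1
  31 | 101010101011 | 1 | 1
  32 | 010101010111 | 0 | 1
  33 | 101010101111 | 1 | 1
  34 | 010101011111 | 0 | 1
  35 | 101010111111 | 1 | 1
  36 | 010101111111 | 0 | 0
  37 | 101011111110 | 1 | 1
  38 | 010111111101 | 0 | 1
  39 | 101111111011 | 1 | 1
  40 | 011111110111 | 0 | 1
  41 | 111111101111 | 1 | 0
  42 | 111111011110 | 1 | 1
  43 | 111110111101 | 1 | 0
  44 | 111101111010 | 1 | 1
  45 | 111011110101 | 1 | 0
  46 | 110111101010 | 1 | 0
  47 | 101111010100 | 1 | 0
  48 | 011110101000 | 0 | 1
  49 | 111101010001 | 1 | 0
  50 | 111010100010 | 1 | 0
  51 | 110101000100 | 1 | 0
  52 | 101010001000 | 1 | 0
  53 | 010100010000 | 0 | 1
  54 | 101000100001 | 1 | 0
  55 | 010001000010 | 0 | 1
  56 | 100010000101 | 1 | 0
  57 | 000100001010 | 0 | 0
  58 | 001000010100 | 0 | 0
  59 | 010000101000 | 0 | 0
  60 | 100001010000 | 1 | 1
  61 | 000010100001 | 0 | 0
  62 | 000101000010 | 0 | 0
  63 | 001010000100 | 0 | 1
  64 | 010100001001 | 0 | 1
  65 | 101000010011 | 1 | 1
  66 | 010000100111 | 0 | 0
  67 | 100001001110 | 1 | 1
  68 | 000010011101 | 0 | 1
  69 | 000100111011 | 0 | 1
  70 | 001001110111 | 0 | 1
  71 | 010011101111 | 0 | 1
  72 | 100111011111 | 1 | 0
  73 | 001110111110 | 0 | 0
  74 | 011101111100 | 0 | 0
  75 | 111011111000 | 1 | 0
  76 | 110111110000 | 1 | 0
  77 | 101111100000 | 1 | 1
  78 | 011111000001 | 0 | 0
  79 | 111110000010 | 1 | 1
  80 | 111100000101 | 1 | 0
  81 | 111000001010 | 1 | 0
  82 | 110000010100 | 1 | 0
  83 | 100000101000 | 1 | 0
  84 | 000001010000 | 0 | 0
  85 | 000010100000 | 0 | 0
  86 | 000101000000 | 0 | 0
  87 | 001010000000 | 0 | 1
  88 | 010100000001 | 0 | 1
  89 | 101000000011 | 1 | 1
  90 | 010000000111 | 0 | 1
  91 | 100000001111 | 1 | 1
  92 | 000000011111 | 0 | 0
  93 | 000000111110 | 0 | 1
  94 | 000001111101 | 0 | 1
  95 | 000011111011 | 0 | 0
  96 | 000111110110 | 0 | 0
  97 | 001111101100 | 0 | 0
  98 | 011111011000 | 0 | 0
  99 | 111110110000 | 1 | 0
 100 | 111101100000 | 1 | 1
 101 | 111011000001 | 1 | 1
 102 | 110110000011 | 1 | 1
 103 | 101100000111 | 1 | 1
 104 | 011000001111 | 0 | 1
 105 | 110000011111 | 1 | 0
 106 | 100000111110 | 1 | 0
 107 | 000001111100 | 0 | 1
 108 | 000011111001 | 0 | 0
 109 | 000111110010 | 0 | 0
 110 | 001111100100 | 0 | 0
 111 | 011111001000 | 0 | 0
 112 | 111110010000 | 1 | 1
 113 | 111100100001 | 1 | 1
 114 | 111001000011 | 1 | 0
 115 | 110010000110 | 1 | 1
 116 | 100100001101 | 1 | 1
 117 | 001000011011 | 0 | 0
 118 | 010000110110 | 0 | 0
 119 | 100001101100 | 1 | 0
 120 | 000011011000 | 0 | 1
 121 | 000110110001 | 0 | 0
 122 | 001101100010 | 0 | 1
 123 | 011011000101 | 0 | 0
 124 | 110110001010 | 1 | 1
 125 | 101100010101 | 1 | 1
 126 | 011000101011 | 0 | 0
 127 | 110001010110 | 1 | 0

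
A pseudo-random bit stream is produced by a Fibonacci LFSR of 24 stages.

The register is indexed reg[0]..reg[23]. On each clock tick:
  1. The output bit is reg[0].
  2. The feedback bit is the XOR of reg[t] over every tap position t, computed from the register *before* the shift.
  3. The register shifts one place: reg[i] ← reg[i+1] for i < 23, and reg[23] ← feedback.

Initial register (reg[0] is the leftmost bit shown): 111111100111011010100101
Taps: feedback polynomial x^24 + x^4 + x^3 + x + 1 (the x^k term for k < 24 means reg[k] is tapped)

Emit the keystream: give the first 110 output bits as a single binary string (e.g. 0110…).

step | reg (before) | out | fb
   0 | 111111100111011010100101 | 1 | 0
   1 | 111111001110110101001010 | 1 | 0
   2 | 111110011101101010010100 | 1 | 0
   3 | 111100111011010100101000 | 1 | 1
   4 | 111001110110101001010001 | 1 | 0
   5 | 110011101101010010100010 | 1 | 1
   6 | 100111011010100101000101 | 1 | 1
   7 | 001110110101001010001011 | 0 | 0
   8 | 011101101010010100010110 | 0 | 0
   9 | 111011010100101000101100 | 1 | 1
  10 | 110110101001010001011001 | 1 | 0
  11 | 101101010010100010110010 | 1 | 0
  12 | 011010100101000101100100 | 0 | 0
  13 | 110101001010001011001000 | 1 | 1
  14 | 101010010100010110010001 | 1 | 0
  15 | 010100101000101100100010 | 0 | 0
  16 | 101001010001011001000100 | 1 | 1
  17 | 010010100010110010001001 | 0 | 0
  18 | 100101000101100100010010 | 1 | 0
  19 | 001010001011001000100100 | 0 | 1
  20 | 010100010110010001001001 | 0 | 0
  21 | 101000101100100010010010 | 1 | 1
  22 | 010001011001000100100101 | 0 | 1
  23 | 100010110010001001001011 | 1 | 0
  24 | 000101100100010010010110 | 0 | 1
  25 | 001011001000100100101101 | 0 | 1
  26 | 010110010001001001011011 | 0 | 1
  27 | 101100100010010010110111 | 1 | 0
  28 | 011001000100100101101110 | 0 | 1
  29 | 110010001001001011011101 | 1 | 1
  30 | 100100010010010110111011 | 1 | 0
  31 | 001000100100101101110110 | 0 | 0
  32 | 010001001001011011101100 | 0 | 1
  33 | 100010010010110111011001 | 1 | 0
  34 | 000100100101101110110010 | 0 | 1
  35 | 001001001011011101100101 | 0 | 0
  36 | 010010010110111011001010 | 0 | 0
  37 | 100100101101110110010100 | 1 | 0
  38 | 001001011011101100101000 | 0 | 0
  39 | 010010110111011001010000 | 0 | 0
  40 | 100101101110110010100000 | 1 | 0
  41 | 001011011101100101000000 | 0 | 1
  42 | 010110111011001010000001 | 0 | 1
  43 | 101101110110010100000011 | 1 | 0
  44 | 011011101100101000000110 | 0 | 0
  45 | 110111011001010000001100 | 1 | 0
  46 | 101110110010100000011000 | 1 | 1
  47 | 011101100101000000110001 | 0 | 0
  48 | 111011001010000001100010 | 1 | 1
  49 | 110110010100000011000101 | 1 | 0
  50 | 101100101000000110001010 | 1 | 0
  51 | 011001010000001100010100 | 0 | 1
  52 | 110010100000011000101001 | 1 | 1
  53 | 100101000000110001010011 | 1 | 0
  54 | 001010000001100010100110 | 0 | 1
  55 | 010100000011000101001101 | 0 | 0
  56 | 101000000110001010011010 | 1 | 1
  57 | 010000001100010100110101 | 0 | 1
  58 | 100000011000101001101011 | 1 | 1
  59 | 000000110001010011010111 | 0 | 0
  60 | 000001100010100110101110 | 0 | 0
  61 | 000011000101001101011100 | 0 | 1
  62 | 000110001010011010111001 | 0 | 0
  63 | 001100010100110101110010 | 0 | 1
  64 | 011000101001101011100101 | 0 | 1
  65 | 110001010011010111001011 | 1 | 0
  66 | 100010100110101110010110 | 1 | 0
  67 | 000101001101011100101100 | 0 | 1
  68 | 001010011010111001011001 | 0 | 1
  69 | 010100110101110010110011 | 0 | 0
  70 | 101001101011100101100110 | 1 | 1
  71 | 010011010111001011001101 | 0 | 0
  72 | 100110101110010110011010 | 1 | 1
  73 | 001101011100101100110101 | 0 | 1
  74 | 011010111001011001101011 | 0 | 0
  75 | 110101110010110011010110 | 1 | 1
  76 | 101011100101100110101101 | 1 | 0
  77 | 010111001011001101011010 | 0 | 1
  78 | 101110010110011010110101 | 1 | 1
  79 | 011100101100110101101011 | 0 | 0
  80 | 111001011001101011010110 | 1 | 0
  81 | 110010110011010110101100 | 1 | 1
  82 | 100101100110101101011001 | 1 | 0
  83 | 001011001101011010110010 | 0 | 1
  84 | 010110011010110101100101 | 0 | 1
  85 | 101100110101101011001011 | 1 | 0
  86 | 011001101011010110010110 | 0 | 1
  87 | 110011010110101100101101 | 1 | 1
  88 | 100110101101011001011011 | 1 | 1
  89 | 001101011010110010110111 | 0 | 1
  90 | 011010110101100101101111 | 0 | 0
  91 | 110101101011001011011110 | 1 | 1
  92 | 101011010110010110111101 | 1 | 0
  93 | 010110101100101101111010 | 0 | 1
  94 | 101101011001011011110101 | 1 | 0
  95 | 011010110010110111101010 | 0 | 0
  96 | 110101100101101111010100 | 1 | 1
  97 | 101011001011011110101001 | 1 | 0
  98 | 010110010110111101010010 | 0 | 1
  99 | 101100101101111010100101 | 1 | 0
 100 | 011001011011110101001010 | 0 | 1
 101 | 110010110111101010010101 | 1 | 1
 102 | 100101101111010100101011 | 1 | 0
 103 | 001011011110101001010110 | 0 | 1
 104 | 010110111101010010101101 | 0 | 1
 105 | 101101111010100101011011 | 1 | 0
 106 | 011011110101001010110110 | 0 | 0
 107 | 110111101010010101101100 | 1 | 0
 108 | 101111010100101011011000 | 1 | 1
 109 | 011110101001010110110001 | 0 | 1

11111110011101101010010100010110010001001001011011101100101000000110001010011010111001011001101011010110010110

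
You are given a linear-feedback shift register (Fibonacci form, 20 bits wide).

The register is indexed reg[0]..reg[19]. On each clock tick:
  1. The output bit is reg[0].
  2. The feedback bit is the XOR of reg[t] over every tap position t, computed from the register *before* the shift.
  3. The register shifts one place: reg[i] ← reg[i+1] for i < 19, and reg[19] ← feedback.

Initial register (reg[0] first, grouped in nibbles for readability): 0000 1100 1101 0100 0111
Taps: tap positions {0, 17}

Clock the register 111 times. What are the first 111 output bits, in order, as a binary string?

000011001101010001111111001010000100111000110100000001000110111010010010000001100010110010110110101101000100001

tick  register→output (feedback)
  0  00001100110101000111→0 (1)
  1  00011001101010001111→0 (1)
  2  00110011010100011111→0 (1)
  3  01100110101000111111→0 (1)
  4  11001101010001111111→1 (0)
  5  10011010100011111110→1 (0)
  6  00110101000111111100→0 (1)
  7  01101010001111111001→0 (0)
  8  11010100011111110010→1 (1)
  9  10101000111111100101→1 (0)
 10  01010001111111001010→0 (0)
 11  10100011111110010100→1 (0)
 12  01000111111100101000→0 (0)
 13  10001111111001010000→1 (1)
 14  00011111110010100001→0 (0)
 15  00111111100101000010→0 (0)
 16  01111111001010000100→0 (1)
 17  11111110010100001001→1 (1)
 18  11111100101000010011→1 (1)
 19  11111001010000100111→1 (0)
 20  11110010100001001110→1 (0)
 21  11100101000010011100→1 (0)
 22  11001010000100111000→1 (1)
 23  10010100001001110001→1 (1)
 24  00101000010011100011→0 (0)
 25  01010000100111000110→0 (1)
 26  10100001001110001101→1 (0)
 27  01000010011100011010→0 (0)
 28  10000100111000110100→1 (0)
 29  00001001110001101000→0 (0)
 30  00010011100011010000→0 (0)
 31  00100111000110100000→0 (0)
 32  01001110001101000000→0 (0)
 33  10011100011010000000→1 (1)
 34  00111000110100000001→0 (0)
 35  01110001101000000010→0 (0)
 36  11100011010000000100→1 (0)
 37  11000110100000001000→1 (1)
 38  10001101000000010001→1 (1)
 39  00011010000000100011→0 (0)
 40  00110100000001000110→0 (1)
 41  01101000000010001101→0 (1)
 42  11010000000100011011→1 (1)
 43  10100000001000110111→1 (0)
 44  01000000010001101110→0 (1)
 45  10000000100011011101→1 (0)
 46  00000001000110111010→0 (0)
 47  00000010001101110100→0 (1)
 48  00000100011011101001→0 (0)
 49  00001000110111010010→0 (0)
 50  00010001101110100100→0 (1)
 51  00100011011101001001→0 (0)
 52  01000110111010010010→0 (0)
 53  10001101110100100100→1 (0)
 54  00011011101001001000→0 (0)
 55  00110111010010010000→0 (0)
 56  01101110100100100000→0 (0)
 57  11011101001001000000→1 (1)
 58  10111010010010000001→1 (1)
 59  01110100100100000011→0 (0)
 60  11101001001000000110→1 (0)
 61  11010010010000001100→1 (0)
 62  10100100100000011000→1 (1)
 63  01001001000000110001→0 (0)
 64  10010010000001100010→1 (1)
 65  00100100000011000101→0 (1)
 66  01001000000110001011→0 (0)
 67  10010000001100010110→1 (0)
 68  00100000011000101100→0 (1)
 69  01000000110001011001→0 (0)
 70  10000001100010110010→1 (1)
 71  00000011000101100101→0 (1)
 72  00000110001011001011→0 (0)
 73  00001100010110010110→0 (1)
 74  00011000101100101101→0 (1)
 75  00110001011001011011→0 (0)
 76  01100010110010110110→0 (1)
 77  11000101100101101101→1 (0)
 78  10001011001011011010→1 (1)
 79  00010110010110110101→0 (1)
 80  00101100101101101011→0 (0)
 81  01011001011011010110→0 (1)
 82  10110010110110101101→1 (0)
 83  01100101101101011010→0 (0)
 84  11001011011010110100→1 (0)
 85  10010110110101101000→1 (1)
 86  00101101101011010001→0 (0)
 87  01011011010110100010→0 (0)
 88  10110110101101000100→1 (0)
 89  01101101011010001000→0 (0)
 90  11011010110100010000→1 (1)
 91  10110101101000100001→1 (1)
 92  01101011010001000011→0 (0)
 93  11010110100010000110→1 (0)
 94  10101101000100001100→1 (0)
 95  01011010001000011000→0 (0)
 96  10110100010000110000→1 (1)
 97  01101000100001100001→0 (0)
 98  11010001000011000010→1 (1)
 99  10100010000110000101→1 (0)
100  01000100001100001010→0 (0)
101  10001000011000010100→1 (0)
102  00010000110000101000→0 (0)
103  00100001100001010000→0 (0)
104  01000011000010100000→0 (0)
105  10000110000101000000→1 (1)
106  00001100001010000001→0 (0)
107  00011000010100000010→0 (0)
108  00110000101000000100→0 (1)
109  01100001010000001001→0 (0)
110  11000010100000010010→1 (1)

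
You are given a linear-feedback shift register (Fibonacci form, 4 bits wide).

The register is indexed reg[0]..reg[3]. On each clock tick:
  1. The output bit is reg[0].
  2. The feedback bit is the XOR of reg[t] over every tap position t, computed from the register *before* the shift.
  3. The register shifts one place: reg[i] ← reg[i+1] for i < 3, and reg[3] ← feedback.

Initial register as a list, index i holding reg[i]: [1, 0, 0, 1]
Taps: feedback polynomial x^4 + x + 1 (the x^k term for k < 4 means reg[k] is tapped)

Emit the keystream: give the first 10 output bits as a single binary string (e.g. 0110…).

k : reg_k → out_k, fb_k
0: 1001 → 1, fb=1
1: 0011 → 0, fb=0
2: 0110 → 0, fb=1
3: 1101 → 1, fb=0
4: 1010 → 1, fb=1
5: 0101 → 0, fb=1
6: 1011 → 1, fb=1
7: 0111 → 0, fb=1
8: 1111 → 1, fb=0
9: 1110 → 1, fb=0

1001101011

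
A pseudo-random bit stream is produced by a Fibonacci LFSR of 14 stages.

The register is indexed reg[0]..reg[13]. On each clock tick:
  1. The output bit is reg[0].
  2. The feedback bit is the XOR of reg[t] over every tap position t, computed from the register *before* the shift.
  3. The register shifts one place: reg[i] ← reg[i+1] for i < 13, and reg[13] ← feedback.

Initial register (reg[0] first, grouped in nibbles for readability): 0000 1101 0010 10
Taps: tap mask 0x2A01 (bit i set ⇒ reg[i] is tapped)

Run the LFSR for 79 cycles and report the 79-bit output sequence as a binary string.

tick  register→output (feedback)
  0  00001101001010→0 (0)
  1  00011010010100→0 (0)
  2  00110100101000→0 (0)
  3  01101001010000→0 (1)
  4  11010010100001→1 (0)
  5  10100101000010→1 (1)
  6  01001010000101→0 (0)
  7  10010100001010→1 (1)
  8  00101000010101→0 (1)
  9  01010000101011→0 (1)
 10  10100001010111→1 (0)
 11  01000010101110→0 (1)
 12  10000101011101→1 (0)
 13  00001010111010→0 (1)
 14  00010101110101→0 (1)
 15  00101011101011→0 (1)
 16  01010111010111→0 (1)
 17  10101110101111→1 (1)
 18  01011101011111→0 (1)
 19  10111010111111→1 (0)
 20  01110101111110→0 (0)
 21  11101011111100→1 (1)
 22  11010111111001→1 (1)
 23  10101111110011→1 (1)
 24  01011111100111→0 (0)
 25  10111111001110→1 (0)
 26  01111110011100→0 (0)
 27  11111100111000→1 (0)
 28  11111001110000→1 (0)
 29  11110011100000→1 (1)
 30  11100111000001→1 (0)
 31  11001110000010→1 (1)
 32  10011100000101→1 (1)
 33  00111000001011→0 (1)
 34  01110000010111→0 (1)
 35  11100000101111→1 (1)
 36  11000001011111→1 (0)
 37  10000010111110→1 (1)
 38  00000101111101→0 (1)
 39  00001011111011→0 (0)
 40  00010111110110→0 (0)
 41  00101111101100→0 (1)
 42  01011111011001→0 (0)
 43  10111110110010→1 (0)
 44  01111101100100→0 (1)
 45  11111011001001→1 (0)
 46  11110110010010→1 (0)
 47  11101100100100→1 (0)
 48  11011001001000→1 (1)
 49  10110010010001→1 (1)
 50  01100100100011→0 (1)
 51  11001001000111→1 (1)
 52  10010010001111→1 (1)
 53  00100100011111→0 (1)
 54  01001000111111→0 (1)
 55  10010001111111→1 (0)
 56  00100011111110→0 (0)
 57  01000111111100→0 (0)
 58  10001111111000→1 (0)
 59  00011111110000→0 (1)
 60  00111111100001→0 (1)
 61  01111111000011→0 (1)
 62  11111110000111→1 (1)
 63  11111100001111→1 (1)
 64  11111000011111→1 (0)
 65  11110000111110→1 (1)
 66  11100001111101→1 (0)
 67  11000011111010→1 (0)
 68  10000111110100→1 (1)
 69  00001111101001→0 (1)
 70  00011111010011→0 (0)
 71  00111110100110→0 (1)
 72  01111101001101→0 (0)
 73  11111010011010→1 (0)
 74  11110100110100→1 (1)
 75  11101001101001→1 (0)
 76  11010011010010→1 (0)
 77  10100110100100→1 (0)
 78  01001101001000→0 (0)

0000110100101000010101110101111110011100000101111101100100100011111110000111110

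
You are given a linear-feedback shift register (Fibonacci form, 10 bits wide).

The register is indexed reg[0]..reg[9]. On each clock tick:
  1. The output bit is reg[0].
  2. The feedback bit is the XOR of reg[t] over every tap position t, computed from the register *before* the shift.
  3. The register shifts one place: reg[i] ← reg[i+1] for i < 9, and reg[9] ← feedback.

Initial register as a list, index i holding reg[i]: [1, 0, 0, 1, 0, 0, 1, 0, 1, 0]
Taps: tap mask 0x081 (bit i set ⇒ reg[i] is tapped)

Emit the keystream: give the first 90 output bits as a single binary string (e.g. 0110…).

tick  register→output (feedback)
  0  1001001010→1 (1)
  1  0010010101→0 (1)
  2  0100101011→0 (0)
  3  1001010110→1 (0)
  4  0010101100→0 (1)
  5  0101011001→0 (0)
  6  1010110010→1 (1)
  7  0101100101→0 (1)
  8  1011001011→1 (1)
  9  0110010111→0 (1)
 10  1100101111→1 (0)
 11  1001011110→1 (0)
 12  0010111100→0 (1)
 13  0101111001→0 (0)
 14  1011110010→1 (1)
 15  0111100101→0 (1)
 16  1111001011→1 (1)
 17  1110010111→1 (0)
 18  1100101110→1 (0)
 19  1001011100→1 (0)
 20  0010111000→0 (0)
 21  0101110000→0 (0)
 22  1011100000→1 (1)
 23  0111000001→0 (0)
 24  1110000010→1 (1)
 25  1100000101→1 (0)
 26  1000001010→1 (1)
 27  0000010101→0 (1)
 28  0000101011→0 (0)
 29  0001010110→0 (1)
 30  0010101101→0 (1)
 31  0101011011→0 (0)
 32  1010110110→1 (0)
 33  0101101100→0 (1)
 34  1011011001→1 (1)
 35  0110110011→0 (0)
 36  1101100110→1 (0)
 37  1011001100→1 (0)
 38  0110011000→0 (0)
 39  1100110000→1 (1)
 40  1001100001→1 (1)
 41  0011000011→0 (0)
 42  0110000110→0 (1)
 43  1100001101→1 (0)
 44  1000011010→1 (1)
 45  0000110101→0 (1)
 46  0001101011→0 (0)
 47  0011010110→0 (1)
 48  0110101101→0 (1)
 49  1101011011→1 (1)
 50  1010110111→1 (0)
 51  0101101110→0 (1)
 52  1011011101→1 (0)
 53  0110111010→0 (0)
 54  1101110100→1 (0)
 55  1011101000→1 (1)
 56  0111010001→0 (0)
 57  1110100010→1 (1)
 58  1101000101→1 (0)
 59  1010001010→1 (1)
 60  0100010101→0 (1)
 61  1000101011→1 (1)
 62  0001010111→0 (1)
 63  0010101111→0 (1)
 64  0101011111→0 (1)
 65  1010111111→1 (0)
 66  0101111110→0 (1)
 67  1011111101→1 (0)
 68  0111111010→0 (0)
 69  1111110100→1 (0)
 70  1111101000→1 (1)
 71  1111010001→1 (1)
 72  1110100011→1 (1)
 73  1101000111→1 (0)
 74  1010001110→1 (0)
 75  0100011100→0 (1)
 76  1000111001→1 (1)
 77  0001110011→0 (0)
 78  0011100110→0 (1)
 79  0111001101→0 (1)
 80  1110011011→1 (1)
 81  1100110111→1 (0)
 82  1001101110→1 (0)
 83  0011011100→0 (1)
 84  0110111001→0 (0)
 85  1101110010→1 (1)
 86  1011100101→1 (0)
 87  0111001010→0 (0)
 88  1110010100→1 (0)
 89  1100101000→1 (1)

100100101011001011110010111000001010110110011000011010110111010001010111111010001110011011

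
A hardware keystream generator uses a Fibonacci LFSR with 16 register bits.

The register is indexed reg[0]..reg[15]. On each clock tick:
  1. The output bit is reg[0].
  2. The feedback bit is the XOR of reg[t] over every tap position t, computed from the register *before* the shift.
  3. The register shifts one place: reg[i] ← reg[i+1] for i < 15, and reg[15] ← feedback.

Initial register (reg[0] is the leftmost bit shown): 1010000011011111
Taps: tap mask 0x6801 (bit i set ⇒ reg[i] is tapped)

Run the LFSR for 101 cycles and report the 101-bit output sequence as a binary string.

10100000110111110110110101001111001111000010001011000010110110010111100000011101011001100111111011110

k : reg_k → out_k, fb_k
0: 1010000011011111 → 1, fb=0
1: 0100000110111110 → 0, fb=1
2: 1000001101111101 → 1, fb=1
3: 0000011011111011 → 0, fb=0
4: 0000110111110110 → 0, fb=1
5: 0001101111101101 → 0, fb=1
6: 0011011111011011 → 0, fb=0
7: 0110111110110110 → 0, fb=1
8: 1101111101101101 → 1, fb=0
9: 1011111011011010 → 1, fb=1
10: 0111110110110101 → 0, fb=0
11: 1111101101101010 → 1, fb=0
12: 1111011011010100 → 1, fb=1
13: 1110110110101001 → 1, fb=1
14: 1101101101010011 → 1, fb=1
15: 1011011010100111 → 1, fb=1
16: 0110110101001111 → 0, fb=0
17: 1101101010011110 → 1, fb=0
18: 1011010100111100 → 1, fb=1
19: 0110101001111001 → 0, fb=1
20: 1101010011110011 → 1, fb=1
21: 1010100111100111 → 1, fb=1
22: 0101001111001111 → 0, fb=0
23: 1010011110011110 → 1, fb=0
24: 0100111100111100 → 0, fb=0
25: 1001111001111000 → 1, fb=0
26: 0011110011110000 → 0, fb=1
27: 0111100111100001 → 0, fb=0
28: 1111001111000010 → 1, fb=0
29: 1110011110000100 → 1, fb=0
30: 1100111100001000 → 1, fb=1
31: 1001111000010001 → 1, fb=0
32: 0011110000100010 → 0, fb=1
33: 0111100001000101 → 0, fb=1
34: 1111000010001011 → 1, fb=0
35: 1110000100010110 → 1, fb=0
36: 1100001000101100 → 1, fb=0
37: 1000010001011000 → 1, fb=0
38: 0000100010110000 → 0, fb=1
39: 0001000101100001 → 0, fb=0
40: 0010001011000010 → 0, fb=1
41: 0100010110000101 → 0, fb=1
42: 1000101100001011 → 1, fb=0
43: 0001011000010110 → 0, fb=1
44: 0010110000101101 → 0, fb=1
45: 0101100001011011 → 0, fb=0
46: 1011000010110110 → 1, fb=0
47: 0110000101101100 → 0, fb=1
48: 1100001011011001 → 1, fb=0
49: 1000010110110010 → 1, fb=1
50: 0000101101100101 → 0, fb=1
51: 0001011011001011 → 0, fb=1
52: 0010110110010111 → 0, fb=1
53: 0101101100101111 → 0, fb=0
54: 1011011001011110 → 1, fb=0
55: 0110110010111100 → 0, fb=0
56: 1101100101111000 → 1, fb=0
57: 1011001011110000 → 1, fb=0
58: 0110010111100000 → 0, fb=0
59: 1100101111000000 → 1, fb=1
60: 1001011110000001 → 1, fb=1
61: 0010111100000011 → 0, fb=1
62: 0101111000000111 → 0, fb=0
63: 1011110000001110 → 1, fb=1
64: 0111100000011101 → 0, fb=0
65: 1111000000111010 → 1, fb=1
66: 1110000001110101 → 1, fb=1
67: 1100000011101011 → 1, fb=0
68: 1000000111010110 → 1, fb=0
69: 0000001110101100 → 0, fb=1
70: 0000011101011001 → 0, fb=1
71: 0000111010110011 → 0, fb=0
72: 0001110101100110 → 0, fb=0
73: 0011101011001100 → 0, fb=1
74: 0111010110011001 → 0, fb=1
75: 1110101100110011 → 1, fb=1
76: 1101011001100111 → 1, fb=1
77: 1010110011001111 → 1, fb=1
78: 0101100110011111 → 0, fb=1
79: 1011001100111111 → 1, fb=0
80: 0110011001111110 → 0, fb=1
81: 1100110011111101 → 1, fb=1
82: 1001100111111011 → 1, fb=1
83: 0011001111110111 → 0, fb=1
84: 0110011111101111 → 0, fb=0
85: 1100111111011110 → 1, fb=0
86: 1001111110111100 → 1, fb=1
87: 0011111101111001 → 0, fb=1
88: 0111111011110011 → 0, fb=0
89: 1111110111100110 → 1, fb=1
90: 1111101111001101 → 1, fb=0
91: 1111011110011010 → 1, fb=1
92: 1110111100110101 → 1, fb=1
93: 1101111001101011 → 1, fb=0
94: 1011110011010110 → 1, fb=0
95: 0111100110101100 → 0, fb=1
96: 1111001101011001 → 1, fb=0
97: 1110011010110010 → 1, fb=1
98: 1100110101100101 → 1, fb=0
99: 1001101011001010 → 1, fb=0
100: 0011010110010100 → 0, fb=0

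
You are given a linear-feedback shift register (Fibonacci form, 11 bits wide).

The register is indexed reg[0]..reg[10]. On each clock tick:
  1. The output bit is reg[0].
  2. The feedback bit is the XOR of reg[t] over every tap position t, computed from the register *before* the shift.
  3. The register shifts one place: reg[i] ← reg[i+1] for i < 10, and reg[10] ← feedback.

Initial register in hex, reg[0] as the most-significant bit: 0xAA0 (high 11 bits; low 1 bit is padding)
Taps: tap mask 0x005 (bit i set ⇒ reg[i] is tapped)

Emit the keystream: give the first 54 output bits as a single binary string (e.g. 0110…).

101010100000000001000000001010000001000100001010101001

step | reg (before) | out | fb
   0 | 10101010000 | 1 | 0
   1 | 01010100000 | 0 | 0
   2 | 10101000000 | 1 | 0
   3 | 01010000000 | 0 | 0
   4 | 10100000000 | 1 | 0
   5 | 01000000000 | 0 | 0
   6 | 10000000000 | 1 | 1
   7 | 00000000001 | 0 | 0
   8 | 00000000010 | 0 | 0
   9 | 00000000100 | 0 | 0
  10 | 00000001000 | 0 | 0
  11 | 00000010000 | 0 | 0
  12 | 00000100000 | 0 | 0
  13 | 00001000000 | 0 | 0
  14 | 00010000000 | 0 | 0
  15 | 00100000000 | 0 | 1
  16 | 01000000001 | 0 | 0
  17 | 10000000010 | 1 | 1
  18 | 00000000101 | 0 | 0
  19 | 00000001010 | 0 | 0
  20 | 00000010100 | 0 | 0
  21 | 00000101000 | 0 | 0
  22 | 00001010000 | 0 | 0
  23 | 00010100000 | 0 | 0
  24 | 00101000000 | 0 | 1
  25 | 01010000001 | 0 | 0
  26 | 10100000010 | 1 | 0
  27 | 01000000100 | 0 | 0
  28 | 10000001000 | 1 | 1
  29 | 00000010001 | 0 | 0
  30 | 00000100010 | 0 | 0
  31 | 00001000100 | 0 | 0
  32 | 00010001000 | 0 | 0
  33 | 00100010000 | 0 | 1
  34 | 01000100001 | 0 | 0
  35 | 10001000010 | 1 | 1
  36 | 00010000101 | 0 | 0
  37 | 00100001010 | 0 | 1
  38 | 01000010101 | 0 | 0
  39 | 10000101010 | 1 | 1
  40 | 00001010101 | 0 | 0
  41 | 00010101010 | 0 | 0
  42 | 00101010100 | 0 | 1
  43 | 01010101001 | 0 | 0
  44 | 10101010010 | 1 | 0
  45 | 01010100100 | 0 | 0
  46 | 10101001000 | 1 | 0
  47 | 01010010000 | 0 | 0
  48 | 10100100000 | 1 | 0
  49 | 01001000000 | 0 | 0
  50 | 10010000000 | 1 | 1
  51 | 00100000001 | 0 | 1
  52 | 01000000011 | 0 | 0
  53 | 10000000110 | 1 | 1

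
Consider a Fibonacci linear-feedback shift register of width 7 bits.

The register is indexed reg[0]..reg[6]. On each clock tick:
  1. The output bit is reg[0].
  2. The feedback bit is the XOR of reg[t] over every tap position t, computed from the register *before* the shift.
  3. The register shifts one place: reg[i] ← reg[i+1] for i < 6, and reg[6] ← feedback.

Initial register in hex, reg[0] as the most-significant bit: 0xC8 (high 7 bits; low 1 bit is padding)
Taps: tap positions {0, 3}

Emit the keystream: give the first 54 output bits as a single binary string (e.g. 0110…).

tick  register→output (feedback)
  0  1100100→1 (1)
  1  1001001→1 (0)
  2  0010010→0 (0)
  3  0100100→0 (0)
  4  1001000→1 (0)
  5  0010000→0 (0)
  6  0100000→0 (0)
  7  1000000→1 (1)
  8  0000001→0 (0)
  9  0000010→0 (0)
 10  0000100→0 (0)
 11  0001000→0 (1)
 12  0010001→0 (0)
 13  0100010→0 (0)
 14  1000100→1 (1)
 15  0001001→0 (1)
 16  0010011→0 (0)
 17  0100110→0 (0)
 18  1001100→1 (0)
 19  0011000→0 (1)
 20  0110001→0 (0)
 21  1100010→1 (1)
 22  1000101→1 (1)
 23  0001011→0 (1)
 24  0010111→0 (0)
 25  0101110→0 (1)
 26  1011101→1 (0)
 27  0111010→0 (1)
 28  1110101→1 (1)
 29  1101011→1 (0)
 30  1010110→1 (1)
 31  0101101→0 (1)
 32  1011011→1 (0)
 33  0110110→0 (0)
 34  1101100→1 (0)
 35  1011000→1 (0)
 36  0110000→0 (0)
 37  1100000→1 (1)
 38  1000001→1 (1)
 39  0000011→0 (0)
 40  0000110→0 (0)
 41  0001100→0 (1)
 42  0011001→0 (1)
 43  0110011→0 (0)
 44  1100110→1 (1)
 45  1001101→1 (0)
 46  0011010→0 (1)
 47  0110101→0 (0)
 48  1101010→1 (0)
 49  1010100→1 (1)
 50  0101001→0 (1)
 51  1010011→1 (1)
 52  0100111→0 (0)
 53  1001110→1 (0)

110010010000001000100110001011101011011000001100110101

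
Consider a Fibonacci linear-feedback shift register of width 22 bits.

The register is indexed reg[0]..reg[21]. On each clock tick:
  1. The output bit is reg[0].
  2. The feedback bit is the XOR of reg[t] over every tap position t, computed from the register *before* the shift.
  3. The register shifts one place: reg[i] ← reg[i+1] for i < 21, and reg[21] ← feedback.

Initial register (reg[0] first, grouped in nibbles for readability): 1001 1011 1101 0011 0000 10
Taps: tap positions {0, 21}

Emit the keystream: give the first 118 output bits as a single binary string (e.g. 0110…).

1001101111010011000010111011010110001000001101001001101111000000100111000100101000000011101000011100111111110100111110

k : reg_k → out_k, fb_k
0: 1001101111010011000010 → 1, fb=1
1: 0011011110100110000101 → 0, fb=1
2: 0110111101001100001011 → 0, fb=1
3: 1101111010011000010111 → 1, fb=0
4: 1011110100110000101110 → 1, fb=1
5: 0111101001100001011101 → 0, fb=1
6: 1111010011000010111011 → 1, fb=0
7: 1110100110000101110110 → 1, fb=1
8: 1101001100001011101101 → 1, fb=0
9: 1010011000010111011010 → 1, fb=1
10: 0100110000101110110101 → 0, fb=1
11: 1001100001011101101011 → 1, fb=0
12: 0011000010111011010110 → 0, fb=0
13: 0110000101110110101100 → 0, fb=0
14: 1100001011101101011000 → 1, fb=1
15: 1000010111011010110001 → 1, fb=0
16: 0000101110110101100010 → 0, fb=0
17: 0001011101101011000100 → 0, fb=0
18: 0010111011010110001000 → 0, fb=0
19: 0101110110101100010000 → 0, fb=0
20: 1011101101011000100000 → 1, fb=1
21: 0111011010110001000001 → 0, fb=1
22: 1110110101100010000011 → 1, fb=0
23: 1101101011000100000110 → 1, fb=1
24: 1011010110001000001101 → 1, fb=0
25: 0110101100010000011010 → 0, fb=0
26: 1101011000100000110100 → 1, fb=1
27: 1010110001000001101001 → 1, fb=0
28: 0101100010000011010010 → 0, fb=0
29: 1011000100000110100100 → 1, fb=1
30: 0110001000001101001001 → 0, fb=1
31: 1100010000011010010011 → 1, fb=0
32: 1000100000110100100110 → 1, fb=1
33: 0001000001101001001101 → 0, fb=1
34: 0010000011010010011011 → 0, fb=1
35: 0100000110100100110111 → 0, fb=1
36: 1000001101001001101111 → 1, fb=0
37: 0000011010010011011110 → 0, fb=0
38: 0000110100100110111100 → 0, fb=0
39: 0001101001001101111000 → 0, fb=0
40: 0011010010011011110000 → 0, fb=0
41: 0110100100110111100000 → 0, fb=0
42: 1101001001101111000000 → 1, fb=1
43: 1010010011011110000001 → 1, fb=0
44: 0100100110111100000010 → 0, fb=0
45: 1001001101111000000100 → 1, fb=1
46: 0010011011110000001001 → 0, fb=1
47: 0100110111100000010011 → 0, fb=1
48: 1001101111000000100111 → 1, fb=0
49: 0011011110000001001110 → 0, fb=0
50: 0110111100000010011100 → 0, fb=0
51: 1101111000000100111000 → 1, fb=1
52: 1011110000001001110001 → 1, fb=0
53: 0111100000010011100010 → 0, fb=0
54: 1111000000100111000100 → 1, fb=1
55: 1110000001001110001001 → 1, fb=0
56: 1100000010011100010010 → 1, fb=1
57: 1000000100111000100101 → 1, fb=0
58: 0000001001110001001010 → 0, fb=0
59: 0000010011100010010100 → 0, fb=0
60: 0000100111000100101000 → 0, fb=0
61: 0001001110001001010000 → 0, fb=0
62: 0010011100010010100000 → 0, fb=0
63: 0100111000100101000000 → 0, fb=0
64: 1001110001001010000000 → 1, fb=1
65: 0011100010010100000001 → 0, fb=1
66: 0111000100101000000011 → 0, fb=1
67: 1110001001010000000111 → 1, fb=0
68: 1100010010100000001110 → 1, fb=1
69: 1000100101000000011101 → 1, fb=0
70: 0001001010000000111010 → 0, fb=0
71: 0010010100000001110100 → 0, fb=0
72: 0100101000000011101000 → 0, fb=0
73: 1001010000000111010000 → 1, fb=1
74: 0010100000001110100001 → 0, fb=1
75: 0101000000011101000011 → 0, fb=1
76: 1010000000111010000111 → 1, fb=0
77: 0100000001110100001110 → 0, fb=0
78: 1000000011101000011100 → 1, fb=1
79: 0000000111010000111001 → 0, fb=1
80: 0000001110100001110011 → 0, fb=1
81: 0000011101000011100111 → 0, fb=1
82: 0000111010000111001111 → 0, fb=1
83: 0001110100001110011111 → 0, fb=1
84: 0011101000011100111111 → 0, fb=1
85: 0111010000111001111111 → 0, fb=1
86: 1110100001110011111111 → 1, fb=0
87: 1101000011100111111110 → 1, fb=1
88: 1010000111001111111101 → 1, fb=0
89: 0100001110011111111010 → 0, fb=0
90: 1000011100111111110100 → 1, fb=1
91: 0000111001111111101001 → 0, fb=1
92: 0001110011111111010011 → 0, fb=1
93: 0011100111111110100111 → 0, fb=1
94: 0111001111111101001111 → 0, fb=1
95: 1110011111111010011111 → 1, fb=0
96: 1100111111110100111110 → 1, fb=1
97: 1001111111101001111101 → 1, fb=0
98: 0011111111010011111010 → 0, fb=0
99: 0111111110100111110100 → 0, fb=0
100: 1111111101001111101000 → 1, fb=1
101: 1111111010011111010001 → 1, fb=0
102: 1111110100111110100010 → 1, fb=1
103: 1111101001111101000101 → 1, fb=0
104: 1111010011111010001010 → 1, fb=1
105: 1110100111110100010101 → 1, fb=0
106: 1101001111101000101010 → 1, fb=1
107: 1010011111010001010101 → 1, fb=0
108: 0100111110100010101010 → 0, fb=0
109: 1001111101000101010100 → 1, fb=1
110: 0011111010001010101001 → 0, fb=1
111: 0111110100010101010011 → 0, fb=1
112: 1111101000101010100111 → 1, fb=0
113: 1111010001010101001110 → 1, fb=1
114: 1110100010101010011101 → 1, fb=0
115: 1101000101010100111010 → 1, fb=1
116: 1010001010101001110101 → 1, fb=0
117: 0100010101010011101010 → 0, fb=0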